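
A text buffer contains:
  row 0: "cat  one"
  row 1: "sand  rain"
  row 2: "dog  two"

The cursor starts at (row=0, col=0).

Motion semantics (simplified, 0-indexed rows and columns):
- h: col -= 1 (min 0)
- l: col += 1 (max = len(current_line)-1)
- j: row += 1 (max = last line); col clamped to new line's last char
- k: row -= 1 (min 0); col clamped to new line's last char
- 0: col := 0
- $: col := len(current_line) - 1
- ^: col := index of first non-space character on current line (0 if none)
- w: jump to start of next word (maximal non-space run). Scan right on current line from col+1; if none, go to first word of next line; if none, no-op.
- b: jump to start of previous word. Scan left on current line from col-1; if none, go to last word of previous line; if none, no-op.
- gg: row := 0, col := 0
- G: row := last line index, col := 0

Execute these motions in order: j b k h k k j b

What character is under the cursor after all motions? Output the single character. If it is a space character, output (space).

After 1 (j): row=1 col=0 char='s'
After 2 (b): row=0 col=5 char='o'
After 3 (k): row=0 col=5 char='o'
After 4 (h): row=0 col=4 char='_'
After 5 (k): row=0 col=4 char='_'
After 6 (k): row=0 col=4 char='_'
After 7 (j): row=1 col=4 char='_'
After 8 (b): row=1 col=0 char='s'

Answer: s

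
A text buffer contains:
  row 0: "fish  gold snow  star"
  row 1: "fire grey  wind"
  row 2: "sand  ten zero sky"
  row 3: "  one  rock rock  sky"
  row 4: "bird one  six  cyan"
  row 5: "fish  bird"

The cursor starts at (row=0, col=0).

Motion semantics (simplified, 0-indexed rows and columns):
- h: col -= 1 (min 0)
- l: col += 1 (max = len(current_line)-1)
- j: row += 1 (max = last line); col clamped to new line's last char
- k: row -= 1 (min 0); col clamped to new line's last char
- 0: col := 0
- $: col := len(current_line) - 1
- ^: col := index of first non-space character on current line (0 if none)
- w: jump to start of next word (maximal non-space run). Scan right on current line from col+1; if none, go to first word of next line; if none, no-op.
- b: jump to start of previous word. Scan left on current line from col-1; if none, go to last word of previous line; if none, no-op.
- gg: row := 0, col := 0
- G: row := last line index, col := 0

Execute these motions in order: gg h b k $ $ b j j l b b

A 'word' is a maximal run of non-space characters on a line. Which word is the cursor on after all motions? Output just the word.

After 1 (gg): row=0 col=0 char='f'
After 2 (h): row=0 col=0 char='f'
After 3 (b): row=0 col=0 char='f'
After 4 (k): row=0 col=0 char='f'
After 5 ($): row=0 col=20 char='r'
After 6 ($): row=0 col=20 char='r'
After 7 (b): row=0 col=17 char='s'
After 8 (j): row=1 col=14 char='d'
After 9 (j): row=2 col=14 char='_'
After 10 (l): row=2 col=15 char='s'
After 11 (b): row=2 col=10 char='z'
After 12 (b): row=2 col=6 char='t'

Answer: ten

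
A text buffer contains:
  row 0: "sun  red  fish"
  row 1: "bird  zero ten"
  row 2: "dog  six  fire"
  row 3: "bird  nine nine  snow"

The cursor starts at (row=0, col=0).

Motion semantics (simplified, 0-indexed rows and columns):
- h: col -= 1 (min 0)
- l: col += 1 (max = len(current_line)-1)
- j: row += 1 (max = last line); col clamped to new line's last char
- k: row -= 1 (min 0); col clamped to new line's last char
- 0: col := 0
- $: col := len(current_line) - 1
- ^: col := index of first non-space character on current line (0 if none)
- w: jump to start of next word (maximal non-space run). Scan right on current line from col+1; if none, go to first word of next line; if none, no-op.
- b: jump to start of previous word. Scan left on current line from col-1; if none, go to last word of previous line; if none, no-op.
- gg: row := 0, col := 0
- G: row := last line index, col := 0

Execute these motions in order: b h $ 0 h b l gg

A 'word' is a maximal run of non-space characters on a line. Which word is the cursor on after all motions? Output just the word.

Answer: sun

Derivation:
After 1 (b): row=0 col=0 char='s'
After 2 (h): row=0 col=0 char='s'
After 3 ($): row=0 col=13 char='h'
After 4 (0): row=0 col=0 char='s'
After 5 (h): row=0 col=0 char='s'
After 6 (b): row=0 col=0 char='s'
After 7 (l): row=0 col=1 char='u'
After 8 (gg): row=0 col=0 char='s'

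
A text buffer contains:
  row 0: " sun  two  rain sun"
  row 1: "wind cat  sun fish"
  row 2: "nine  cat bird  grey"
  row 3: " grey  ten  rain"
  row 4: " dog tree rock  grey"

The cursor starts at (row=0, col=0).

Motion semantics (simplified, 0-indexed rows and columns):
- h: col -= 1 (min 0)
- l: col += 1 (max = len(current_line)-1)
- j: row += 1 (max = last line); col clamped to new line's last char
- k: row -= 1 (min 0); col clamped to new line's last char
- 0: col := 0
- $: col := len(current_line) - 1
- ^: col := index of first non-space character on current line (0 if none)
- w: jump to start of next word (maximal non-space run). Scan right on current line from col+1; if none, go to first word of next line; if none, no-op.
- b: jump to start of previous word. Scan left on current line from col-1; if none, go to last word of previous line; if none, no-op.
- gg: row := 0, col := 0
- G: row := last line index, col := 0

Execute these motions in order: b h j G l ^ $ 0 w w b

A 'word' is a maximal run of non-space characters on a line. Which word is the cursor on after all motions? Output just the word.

After 1 (b): row=0 col=0 char='_'
After 2 (h): row=0 col=0 char='_'
After 3 (j): row=1 col=0 char='w'
After 4 (G): row=4 col=0 char='_'
After 5 (l): row=4 col=1 char='d'
After 6 (^): row=4 col=1 char='d'
After 7 ($): row=4 col=19 char='y'
After 8 (0): row=4 col=0 char='_'
After 9 (w): row=4 col=1 char='d'
After 10 (w): row=4 col=5 char='t'
After 11 (b): row=4 col=1 char='d'

Answer: dog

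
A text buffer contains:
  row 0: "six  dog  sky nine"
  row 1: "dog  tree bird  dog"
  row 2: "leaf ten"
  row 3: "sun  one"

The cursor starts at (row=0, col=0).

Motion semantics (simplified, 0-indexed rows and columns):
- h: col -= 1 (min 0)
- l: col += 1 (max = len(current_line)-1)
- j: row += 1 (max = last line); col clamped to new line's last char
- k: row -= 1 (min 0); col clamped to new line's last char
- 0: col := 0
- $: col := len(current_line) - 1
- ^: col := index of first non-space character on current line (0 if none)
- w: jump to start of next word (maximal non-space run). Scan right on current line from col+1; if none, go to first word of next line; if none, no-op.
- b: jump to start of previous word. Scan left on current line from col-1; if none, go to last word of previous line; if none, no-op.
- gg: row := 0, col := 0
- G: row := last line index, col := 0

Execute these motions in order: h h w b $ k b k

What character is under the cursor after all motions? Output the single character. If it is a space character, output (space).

After 1 (h): row=0 col=0 char='s'
After 2 (h): row=0 col=0 char='s'
After 3 (w): row=0 col=5 char='d'
After 4 (b): row=0 col=0 char='s'
After 5 ($): row=0 col=17 char='e'
After 6 (k): row=0 col=17 char='e'
After 7 (b): row=0 col=14 char='n'
After 8 (k): row=0 col=14 char='n'

Answer: n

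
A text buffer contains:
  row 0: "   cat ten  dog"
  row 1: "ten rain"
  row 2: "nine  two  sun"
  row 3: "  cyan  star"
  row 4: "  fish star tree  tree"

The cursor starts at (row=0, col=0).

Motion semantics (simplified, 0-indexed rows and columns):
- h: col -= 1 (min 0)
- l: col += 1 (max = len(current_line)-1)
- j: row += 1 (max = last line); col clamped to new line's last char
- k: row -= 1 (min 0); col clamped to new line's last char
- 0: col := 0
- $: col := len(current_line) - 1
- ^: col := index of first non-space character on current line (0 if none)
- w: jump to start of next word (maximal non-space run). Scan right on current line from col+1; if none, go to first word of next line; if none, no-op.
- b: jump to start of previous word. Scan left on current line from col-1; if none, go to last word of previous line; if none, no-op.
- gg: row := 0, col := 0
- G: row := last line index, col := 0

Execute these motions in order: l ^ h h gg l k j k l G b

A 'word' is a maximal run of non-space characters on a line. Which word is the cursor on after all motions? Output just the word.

After 1 (l): row=0 col=1 char='_'
After 2 (^): row=0 col=3 char='c'
After 3 (h): row=0 col=2 char='_'
After 4 (h): row=0 col=1 char='_'
After 5 (gg): row=0 col=0 char='_'
After 6 (l): row=0 col=1 char='_'
After 7 (k): row=0 col=1 char='_'
After 8 (j): row=1 col=1 char='e'
After 9 (k): row=0 col=1 char='_'
After 10 (l): row=0 col=2 char='_'
After 11 (G): row=4 col=0 char='_'
After 12 (b): row=3 col=8 char='s'

Answer: star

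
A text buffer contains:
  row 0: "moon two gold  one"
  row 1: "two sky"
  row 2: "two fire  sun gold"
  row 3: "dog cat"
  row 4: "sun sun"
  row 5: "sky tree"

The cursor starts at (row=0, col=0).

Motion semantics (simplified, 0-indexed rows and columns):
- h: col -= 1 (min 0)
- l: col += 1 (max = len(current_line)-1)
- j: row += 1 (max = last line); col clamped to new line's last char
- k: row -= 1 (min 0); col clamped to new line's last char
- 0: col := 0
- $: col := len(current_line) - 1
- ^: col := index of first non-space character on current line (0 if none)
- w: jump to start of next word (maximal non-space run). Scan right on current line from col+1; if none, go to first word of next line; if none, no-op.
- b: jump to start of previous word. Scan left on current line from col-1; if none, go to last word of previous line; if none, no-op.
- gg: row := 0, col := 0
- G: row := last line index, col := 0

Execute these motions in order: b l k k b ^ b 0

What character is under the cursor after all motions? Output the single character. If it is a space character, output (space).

Answer: m

Derivation:
After 1 (b): row=0 col=0 char='m'
After 2 (l): row=0 col=1 char='o'
After 3 (k): row=0 col=1 char='o'
After 4 (k): row=0 col=1 char='o'
After 5 (b): row=0 col=0 char='m'
After 6 (^): row=0 col=0 char='m'
After 7 (b): row=0 col=0 char='m'
After 8 (0): row=0 col=0 char='m'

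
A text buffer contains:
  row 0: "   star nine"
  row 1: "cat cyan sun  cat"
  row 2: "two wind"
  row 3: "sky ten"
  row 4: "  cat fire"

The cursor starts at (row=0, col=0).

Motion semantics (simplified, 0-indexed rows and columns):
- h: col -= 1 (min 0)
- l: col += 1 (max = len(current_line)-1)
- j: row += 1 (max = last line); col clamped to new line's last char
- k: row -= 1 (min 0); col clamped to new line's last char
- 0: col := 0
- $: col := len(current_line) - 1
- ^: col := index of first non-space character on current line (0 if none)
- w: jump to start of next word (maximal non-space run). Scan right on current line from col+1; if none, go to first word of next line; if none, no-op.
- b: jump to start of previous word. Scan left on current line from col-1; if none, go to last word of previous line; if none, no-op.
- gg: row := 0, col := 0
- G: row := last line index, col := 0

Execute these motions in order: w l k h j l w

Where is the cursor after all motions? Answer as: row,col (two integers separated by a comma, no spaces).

After 1 (w): row=0 col=3 char='s'
After 2 (l): row=0 col=4 char='t'
After 3 (k): row=0 col=4 char='t'
After 4 (h): row=0 col=3 char='s'
After 5 (j): row=1 col=3 char='_'
After 6 (l): row=1 col=4 char='c'
After 7 (w): row=1 col=9 char='s'

Answer: 1,9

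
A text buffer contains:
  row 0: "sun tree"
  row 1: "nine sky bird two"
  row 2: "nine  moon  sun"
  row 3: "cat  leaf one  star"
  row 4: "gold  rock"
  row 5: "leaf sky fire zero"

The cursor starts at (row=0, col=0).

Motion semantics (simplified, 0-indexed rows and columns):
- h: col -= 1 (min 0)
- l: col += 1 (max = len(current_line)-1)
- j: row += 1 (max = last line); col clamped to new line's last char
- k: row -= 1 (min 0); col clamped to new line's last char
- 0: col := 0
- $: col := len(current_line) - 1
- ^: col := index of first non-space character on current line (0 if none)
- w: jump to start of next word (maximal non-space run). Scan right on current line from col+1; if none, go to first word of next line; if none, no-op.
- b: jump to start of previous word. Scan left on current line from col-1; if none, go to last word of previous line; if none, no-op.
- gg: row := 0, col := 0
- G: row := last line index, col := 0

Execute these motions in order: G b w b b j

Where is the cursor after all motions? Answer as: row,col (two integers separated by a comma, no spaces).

After 1 (G): row=5 col=0 char='l'
After 2 (b): row=4 col=6 char='r'
After 3 (w): row=5 col=0 char='l'
After 4 (b): row=4 col=6 char='r'
After 5 (b): row=4 col=0 char='g'
After 6 (j): row=5 col=0 char='l'

Answer: 5,0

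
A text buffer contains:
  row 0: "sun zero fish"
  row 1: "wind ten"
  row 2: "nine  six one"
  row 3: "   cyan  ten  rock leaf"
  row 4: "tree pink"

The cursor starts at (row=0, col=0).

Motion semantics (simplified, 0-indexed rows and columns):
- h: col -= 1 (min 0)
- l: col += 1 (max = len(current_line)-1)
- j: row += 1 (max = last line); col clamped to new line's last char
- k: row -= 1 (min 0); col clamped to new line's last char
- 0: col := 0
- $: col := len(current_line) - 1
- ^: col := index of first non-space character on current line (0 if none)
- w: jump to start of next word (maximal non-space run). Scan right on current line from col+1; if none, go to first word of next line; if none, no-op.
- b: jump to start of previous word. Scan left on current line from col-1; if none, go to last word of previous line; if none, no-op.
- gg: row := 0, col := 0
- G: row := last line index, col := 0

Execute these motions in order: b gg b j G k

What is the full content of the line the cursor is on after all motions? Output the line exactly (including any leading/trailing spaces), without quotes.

After 1 (b): row=0 col=0 char='s'
After 2 (gg): row=0 col=0 char='s'
After 3 (b): row=0 col=0 char='s'
After 4 (j): row=1 col=0 char='w'
After 5 (G): row=4 col=0 char='t'
After 6 (k): row=3 col=0 char='_'

Answer:    cyan  ten  rock leaf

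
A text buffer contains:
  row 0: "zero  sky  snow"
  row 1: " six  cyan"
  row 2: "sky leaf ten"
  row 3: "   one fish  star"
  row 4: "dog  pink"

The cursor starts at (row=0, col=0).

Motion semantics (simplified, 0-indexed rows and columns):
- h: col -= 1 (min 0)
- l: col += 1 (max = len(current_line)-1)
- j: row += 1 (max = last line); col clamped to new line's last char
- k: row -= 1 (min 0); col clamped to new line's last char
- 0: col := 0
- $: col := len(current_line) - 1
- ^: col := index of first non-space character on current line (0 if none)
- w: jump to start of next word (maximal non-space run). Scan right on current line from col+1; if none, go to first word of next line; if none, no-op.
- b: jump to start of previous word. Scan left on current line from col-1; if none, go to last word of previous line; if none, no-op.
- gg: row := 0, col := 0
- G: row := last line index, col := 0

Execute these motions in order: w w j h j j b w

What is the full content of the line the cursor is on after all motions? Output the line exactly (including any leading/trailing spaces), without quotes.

After 1 (w): row=0 col=6 char='s'
After 2 (w): row=0 col=11 char='s'
After 3 (j): row=1 col=9 char='n'
After 4 (h): row=1 col=8 char='a'
After 5 (j): row=2 col=8 char='_'
After 6 (j): row=3 col=8 char='i'
After 7 (b): row=3 col=7 char='f'
After 8 (w): row=3 col=13 char='s'

Answer:    one fish  star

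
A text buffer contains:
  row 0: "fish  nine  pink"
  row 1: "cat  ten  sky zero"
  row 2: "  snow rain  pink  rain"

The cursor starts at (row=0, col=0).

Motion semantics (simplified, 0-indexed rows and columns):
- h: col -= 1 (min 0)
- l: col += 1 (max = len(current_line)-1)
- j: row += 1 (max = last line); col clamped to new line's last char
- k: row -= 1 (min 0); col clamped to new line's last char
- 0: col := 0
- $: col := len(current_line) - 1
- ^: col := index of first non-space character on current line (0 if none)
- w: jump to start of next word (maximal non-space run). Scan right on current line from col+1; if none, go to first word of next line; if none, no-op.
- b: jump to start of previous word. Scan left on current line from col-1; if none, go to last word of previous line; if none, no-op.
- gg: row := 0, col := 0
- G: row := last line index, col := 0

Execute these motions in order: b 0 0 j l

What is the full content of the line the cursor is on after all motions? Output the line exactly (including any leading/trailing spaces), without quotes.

Answer: cat  ten  sky zero

Derivation:
After 1 (b): row=0 col=0 char='f'
After 2 (0): row=0 col=0 char='f'
After 3 (0): row=0 col=0 char='f'
After 4 (j): row=1 col=0 char='c'
After 5 (l): row=1 col=1 char='a'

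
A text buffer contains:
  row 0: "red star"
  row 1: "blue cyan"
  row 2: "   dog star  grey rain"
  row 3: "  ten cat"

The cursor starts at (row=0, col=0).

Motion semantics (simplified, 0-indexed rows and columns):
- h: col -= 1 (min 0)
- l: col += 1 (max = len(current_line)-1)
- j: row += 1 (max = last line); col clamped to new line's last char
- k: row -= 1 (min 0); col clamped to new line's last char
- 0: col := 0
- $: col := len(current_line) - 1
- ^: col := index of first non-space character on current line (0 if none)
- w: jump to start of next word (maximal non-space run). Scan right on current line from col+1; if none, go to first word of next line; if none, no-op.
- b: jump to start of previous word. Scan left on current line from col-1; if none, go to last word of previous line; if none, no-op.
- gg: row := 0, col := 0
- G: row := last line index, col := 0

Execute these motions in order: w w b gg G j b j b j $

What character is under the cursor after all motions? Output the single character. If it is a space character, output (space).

Answer: t

Derivation:
After 1 (w): row=0 col=4 char='s'
After 2 (w): row=1 col=0 char='b'
After 3 (b): row=0 col=4 char='s'
After 4 (gg): row=0 col=0 char='r'
After 5 (G): row=3 col=0 char='_'
After 6 (j): row=3 col=0 char='_'
After 7 (b): row=2 col=18 char='r'
After 8 (j): row=3 col=8 char='t'
After 9 (b): row=3 col=6 char='c'
After 10 (j): row=3 col=6 char='c'
After 11 ($): row=3 col=8 char='t'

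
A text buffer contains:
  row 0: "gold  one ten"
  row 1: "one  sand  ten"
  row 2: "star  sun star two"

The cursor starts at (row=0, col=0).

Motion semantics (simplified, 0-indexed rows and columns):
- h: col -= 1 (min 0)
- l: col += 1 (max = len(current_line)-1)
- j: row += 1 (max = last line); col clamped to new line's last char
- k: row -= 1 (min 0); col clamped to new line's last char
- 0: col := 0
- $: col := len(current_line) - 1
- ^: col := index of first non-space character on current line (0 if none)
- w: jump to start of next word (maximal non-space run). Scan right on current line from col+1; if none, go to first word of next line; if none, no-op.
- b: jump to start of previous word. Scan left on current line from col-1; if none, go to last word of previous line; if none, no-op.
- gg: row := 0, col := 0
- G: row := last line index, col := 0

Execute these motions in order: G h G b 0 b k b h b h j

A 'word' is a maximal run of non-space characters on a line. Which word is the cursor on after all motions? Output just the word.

After 1 (G): row=2 col=0 char='s'
After 2 (h): row=2 col=0 char='s'
After 3 (G): row=2 col=0 char='s'
After 4 (b): row=1 col=11 char='t'
After 5 (0): row=1 col=0 char='o'
After 6 (b): row=0 col=10 char='t'
After 7 (k): row=0 col=10 char='t'
After 8 (b): row=0 col=6 char='o'
After 9 (h): row=0 col=5 char='_'
After 10 (b): row=0 col=0 char='g'
After 11 (h): row=0 col=0 char='g'
After 12 (j): row=1 col=0 char='o'

Answer: one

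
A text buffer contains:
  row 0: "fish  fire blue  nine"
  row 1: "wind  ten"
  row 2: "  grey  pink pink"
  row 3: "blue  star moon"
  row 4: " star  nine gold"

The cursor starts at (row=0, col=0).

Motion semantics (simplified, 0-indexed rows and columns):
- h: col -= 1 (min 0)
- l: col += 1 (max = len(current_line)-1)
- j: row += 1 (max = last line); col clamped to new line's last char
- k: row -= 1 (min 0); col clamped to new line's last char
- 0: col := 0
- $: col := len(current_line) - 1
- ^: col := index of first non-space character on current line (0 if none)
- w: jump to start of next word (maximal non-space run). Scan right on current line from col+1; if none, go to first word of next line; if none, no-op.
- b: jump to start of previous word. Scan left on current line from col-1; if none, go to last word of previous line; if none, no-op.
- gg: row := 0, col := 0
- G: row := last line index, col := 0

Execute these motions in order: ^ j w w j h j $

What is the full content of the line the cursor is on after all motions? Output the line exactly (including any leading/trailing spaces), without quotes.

After 1 (^): row=0 col=0 char='f'
After 2 (j): row=1 col=0 char='w'
After 3 (w): row=1 col=6 char='t'
After 4 (w): row=2 col=2 char='g'
After 5 (j): row=3 col=2 char='u'
After 6 (h): row=3 col=1 char='l'
After 7 (j): row=4 col=1 char='s'
After 8 ($): row=4 col=15 char='d'

Answer:  star  nine gold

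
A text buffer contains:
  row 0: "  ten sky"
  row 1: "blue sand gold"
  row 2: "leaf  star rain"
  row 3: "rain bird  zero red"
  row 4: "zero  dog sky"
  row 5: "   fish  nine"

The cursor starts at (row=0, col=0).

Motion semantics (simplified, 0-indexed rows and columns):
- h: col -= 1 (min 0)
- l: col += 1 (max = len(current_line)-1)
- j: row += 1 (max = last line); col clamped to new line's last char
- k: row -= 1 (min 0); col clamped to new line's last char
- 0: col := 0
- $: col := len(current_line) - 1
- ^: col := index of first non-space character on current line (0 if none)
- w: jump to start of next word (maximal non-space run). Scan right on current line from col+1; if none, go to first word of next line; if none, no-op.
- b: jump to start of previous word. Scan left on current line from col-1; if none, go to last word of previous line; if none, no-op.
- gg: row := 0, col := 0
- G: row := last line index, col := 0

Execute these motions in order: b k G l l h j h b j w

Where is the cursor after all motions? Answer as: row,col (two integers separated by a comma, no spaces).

After 1 (b): row=0 col=0 char='_'
After 2 (k): row=0 col=0 char='_'
After 3 (G): row=5 col=0 char='_'
After 4 (l): row=5 col=1 char='_'
After 5 (l): row=5 col=2 char='_'
After 6 (h): row=5 col=1 char='_'
After 7 (j): row=5 col=1 char='_'
After 8 (h): row=5 col=0 char='_'
After 9 (b): row=4 col=10 char='s'
After 10 (j): row=5 col=10 char='i'
After 11 (w): row=5 col=10 char='i'

Answer: 5,10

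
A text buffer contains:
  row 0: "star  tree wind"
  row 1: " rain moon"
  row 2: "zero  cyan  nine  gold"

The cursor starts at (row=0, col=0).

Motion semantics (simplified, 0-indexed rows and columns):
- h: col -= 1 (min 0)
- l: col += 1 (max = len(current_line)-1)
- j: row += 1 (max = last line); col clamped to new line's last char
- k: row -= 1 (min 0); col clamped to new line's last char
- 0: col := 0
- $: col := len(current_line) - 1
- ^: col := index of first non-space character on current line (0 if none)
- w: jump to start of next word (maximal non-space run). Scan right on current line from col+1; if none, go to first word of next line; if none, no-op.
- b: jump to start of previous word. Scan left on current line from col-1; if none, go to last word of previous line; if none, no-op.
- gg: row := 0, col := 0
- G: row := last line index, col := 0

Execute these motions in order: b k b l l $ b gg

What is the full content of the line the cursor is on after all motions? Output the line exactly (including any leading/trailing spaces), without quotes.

Answer: star  tree wind

Derivation:
After 1 (b): row=0 col=0 char='s'
After 2 (k): row=0 col=0 char='s'
After 3 (b): row=0 col=0 char='s'
After 4 (l): row=0 col=1 char='t'
After 5 (l): row=0 col=2 char='a'
After 6 ($): row=0 col=14 char='d'
After 7 (b): row=0 col=11 char='w'
After 8 (gg): row=0 col=0 char='s'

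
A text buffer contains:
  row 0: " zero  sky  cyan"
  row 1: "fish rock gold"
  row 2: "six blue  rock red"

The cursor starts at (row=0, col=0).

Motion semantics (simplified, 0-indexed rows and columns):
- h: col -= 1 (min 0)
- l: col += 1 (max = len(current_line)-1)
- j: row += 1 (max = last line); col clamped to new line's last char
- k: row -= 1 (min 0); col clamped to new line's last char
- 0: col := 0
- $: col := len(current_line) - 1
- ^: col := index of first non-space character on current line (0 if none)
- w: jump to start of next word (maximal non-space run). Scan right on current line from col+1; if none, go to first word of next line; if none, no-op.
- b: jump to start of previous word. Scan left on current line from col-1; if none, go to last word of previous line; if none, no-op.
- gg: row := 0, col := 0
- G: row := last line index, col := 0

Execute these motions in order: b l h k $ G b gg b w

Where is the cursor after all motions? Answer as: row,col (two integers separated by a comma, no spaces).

After 1 (b): row=0 col=0 char='_'
After 2 (l): row=0 col=1 char='z'
After 3 (h): row=0 col=0 char='_'
After 4 (k): row=0 col=0 char='_'
After 5 ($): row=0 col=15 char='n'
After 6 (G): row=2 col=0 char='s'
After 7 (b): row=1 col=10 char='g'
After 8 (gg): row=0 col=0 char='_'
After 9 (b): row=0 col=0 char='_'
After 10 (w): row=0 col=1 char='z'

Answer: 0,1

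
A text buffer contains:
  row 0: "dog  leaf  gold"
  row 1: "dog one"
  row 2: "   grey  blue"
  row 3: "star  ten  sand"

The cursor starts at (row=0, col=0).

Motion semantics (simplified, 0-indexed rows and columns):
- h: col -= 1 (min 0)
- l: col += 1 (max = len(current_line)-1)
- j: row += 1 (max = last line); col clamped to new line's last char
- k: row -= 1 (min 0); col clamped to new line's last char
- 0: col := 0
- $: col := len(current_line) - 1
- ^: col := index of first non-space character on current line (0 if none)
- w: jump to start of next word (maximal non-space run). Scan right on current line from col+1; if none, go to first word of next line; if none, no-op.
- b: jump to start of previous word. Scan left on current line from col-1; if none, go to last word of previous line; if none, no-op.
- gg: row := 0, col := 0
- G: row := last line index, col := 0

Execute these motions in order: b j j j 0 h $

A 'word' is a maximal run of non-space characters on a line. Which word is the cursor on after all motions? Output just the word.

Answer: sand

Derivation:
After 1 (b): row=0 col=0 char='d'
After 2 (j): row=1 col=0 char='d'
After 3 (j): row=2 col=0 char='_'
After 4 (j): row=3 col=0 char='s'
After 5 (0): row=3 col=0 char='s'
After 6 (h): row=3 col=0 char='s'
After 7 ($): row=3 col=14 char='d'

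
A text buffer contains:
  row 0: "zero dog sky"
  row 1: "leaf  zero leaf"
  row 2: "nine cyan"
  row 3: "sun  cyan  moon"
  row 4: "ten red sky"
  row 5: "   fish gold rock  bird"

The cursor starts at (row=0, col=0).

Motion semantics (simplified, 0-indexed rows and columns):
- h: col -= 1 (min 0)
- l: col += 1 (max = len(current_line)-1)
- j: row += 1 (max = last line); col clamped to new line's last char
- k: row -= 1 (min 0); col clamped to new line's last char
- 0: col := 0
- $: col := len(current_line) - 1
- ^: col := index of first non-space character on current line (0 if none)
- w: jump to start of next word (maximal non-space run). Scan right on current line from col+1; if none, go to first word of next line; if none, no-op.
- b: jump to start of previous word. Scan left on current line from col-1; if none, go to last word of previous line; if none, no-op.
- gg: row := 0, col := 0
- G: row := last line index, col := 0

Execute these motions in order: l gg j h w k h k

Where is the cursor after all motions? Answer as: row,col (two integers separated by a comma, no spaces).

After 1 (l): row=0 col=1 char='e'
After 2 (gg): row=0 col=0 char='z'
After 3 (j): row=1 col=0 char='l'
After 4 (h): row=1 col=0 char='l'
After 5 (w): row=1 col=6 char='z'
After 6 (k): row=0 col=6 char='o'
After 7 (h): row=0 col=5 char='d'
After 8 (k): row=0 col=5 char='d'

Answer: 0,5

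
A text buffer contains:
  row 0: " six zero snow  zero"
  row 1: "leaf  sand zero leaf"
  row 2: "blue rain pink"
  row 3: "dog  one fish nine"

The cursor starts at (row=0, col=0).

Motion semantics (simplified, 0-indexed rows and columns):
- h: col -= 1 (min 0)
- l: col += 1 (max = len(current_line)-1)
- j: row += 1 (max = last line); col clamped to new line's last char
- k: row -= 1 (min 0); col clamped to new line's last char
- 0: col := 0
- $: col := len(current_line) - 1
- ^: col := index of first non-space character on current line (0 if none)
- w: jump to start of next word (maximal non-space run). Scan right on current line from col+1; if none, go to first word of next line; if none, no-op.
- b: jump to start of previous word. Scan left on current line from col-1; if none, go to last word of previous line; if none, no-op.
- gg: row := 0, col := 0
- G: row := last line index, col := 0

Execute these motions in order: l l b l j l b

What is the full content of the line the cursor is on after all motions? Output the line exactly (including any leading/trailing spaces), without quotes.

Answer: leaf  sand zero leaf

Derivation:
After 1 (l): row=0 col=1 char='s'
After 2 (l): row=0 col=2 char='i'
After 3 (b): row=0 col=1 char='s'
After 4 (l): row=0 col=2 char='i'
After 5 (j): row=1 col=2 char='a'
After 6 (l): row=1 col=3 char='f'
After 7 (b): row=1 col=0 char='l'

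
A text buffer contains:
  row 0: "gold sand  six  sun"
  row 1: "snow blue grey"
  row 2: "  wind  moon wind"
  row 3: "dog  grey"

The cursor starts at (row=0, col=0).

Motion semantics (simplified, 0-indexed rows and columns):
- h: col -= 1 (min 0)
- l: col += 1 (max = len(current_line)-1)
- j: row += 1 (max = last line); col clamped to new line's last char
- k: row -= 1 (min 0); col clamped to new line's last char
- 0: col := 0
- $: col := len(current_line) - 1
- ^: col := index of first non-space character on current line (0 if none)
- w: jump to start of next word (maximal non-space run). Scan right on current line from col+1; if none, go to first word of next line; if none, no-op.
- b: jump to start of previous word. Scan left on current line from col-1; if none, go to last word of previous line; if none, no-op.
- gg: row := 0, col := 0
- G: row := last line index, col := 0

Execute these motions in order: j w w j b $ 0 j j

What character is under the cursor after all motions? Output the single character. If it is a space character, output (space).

Answer: d

Derivation:
After 1 (j): row=1 col=0 char='s'
After 2 (w): row=1 col=5 char='b'
After 3 (w): row=1 col=10 char='g'
After 4 (j): row=2 col=10 char='o'
After 5 (b): row=2 col=8 char='m'
After 6 ($): row=2 col=16 char='d'
After 7 (0): row=2 col=0 char='_'
After 8 (j): row=3 col=0 char='d'
After 9 (j): row=3 col=0 char='d'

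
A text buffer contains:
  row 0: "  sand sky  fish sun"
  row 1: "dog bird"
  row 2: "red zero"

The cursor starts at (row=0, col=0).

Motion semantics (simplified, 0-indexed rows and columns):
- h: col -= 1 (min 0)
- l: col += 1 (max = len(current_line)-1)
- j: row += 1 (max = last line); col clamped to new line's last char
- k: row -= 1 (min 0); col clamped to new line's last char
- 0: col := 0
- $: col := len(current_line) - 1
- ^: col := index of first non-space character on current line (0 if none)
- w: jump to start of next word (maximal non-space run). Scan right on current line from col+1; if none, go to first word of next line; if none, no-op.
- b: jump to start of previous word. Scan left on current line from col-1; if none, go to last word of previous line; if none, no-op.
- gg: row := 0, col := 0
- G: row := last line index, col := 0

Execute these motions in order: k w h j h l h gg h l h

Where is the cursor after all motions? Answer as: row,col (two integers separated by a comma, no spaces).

After 1 (k): row=0 col=0 char='_'
After 2 (w): row=0 col=2 char='s'
After 3 (h): row=0 col=1 char='_'
After 4 (j): row=1 col=1 char='o'
After 5 (h): row=1 col=0 char='d'
After 6 (l): row=1 col=1 char='o'
After 7 (h): row=1 col=0 char='d'
After 8 (gg): row=0 col=0 char='_'
After 9 (h): row=0 col=0 char='_'
After 10 (l): row=0 col=1 char='_'
After 11 (h): row=0 col=0 char='_'

Answer: 0,0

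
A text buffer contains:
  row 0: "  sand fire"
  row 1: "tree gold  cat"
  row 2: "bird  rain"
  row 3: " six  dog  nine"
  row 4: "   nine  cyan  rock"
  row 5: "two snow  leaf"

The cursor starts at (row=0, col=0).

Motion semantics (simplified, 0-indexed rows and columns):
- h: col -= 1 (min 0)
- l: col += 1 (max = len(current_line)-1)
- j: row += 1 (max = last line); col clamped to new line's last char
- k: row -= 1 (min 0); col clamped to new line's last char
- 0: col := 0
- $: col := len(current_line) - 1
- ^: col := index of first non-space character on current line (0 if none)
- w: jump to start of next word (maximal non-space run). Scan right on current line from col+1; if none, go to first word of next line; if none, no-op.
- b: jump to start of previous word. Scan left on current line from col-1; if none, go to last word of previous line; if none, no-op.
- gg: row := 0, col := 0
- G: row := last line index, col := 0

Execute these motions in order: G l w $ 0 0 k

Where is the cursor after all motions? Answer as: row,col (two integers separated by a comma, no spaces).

After 1 (G): row=5 col=0 char='t'
After 2 (l): row=5 col=1 char='w'
After 3 (w): row=5 col=4 char='s'
After 4 ($): row=5 col=13 char='f'
After 5 (0): row=5 col=0 char='t'
After 6 (0): row=5 col=0 char='t'
After 7 (k): row=4 col=0 char='_'

Answer: 4,0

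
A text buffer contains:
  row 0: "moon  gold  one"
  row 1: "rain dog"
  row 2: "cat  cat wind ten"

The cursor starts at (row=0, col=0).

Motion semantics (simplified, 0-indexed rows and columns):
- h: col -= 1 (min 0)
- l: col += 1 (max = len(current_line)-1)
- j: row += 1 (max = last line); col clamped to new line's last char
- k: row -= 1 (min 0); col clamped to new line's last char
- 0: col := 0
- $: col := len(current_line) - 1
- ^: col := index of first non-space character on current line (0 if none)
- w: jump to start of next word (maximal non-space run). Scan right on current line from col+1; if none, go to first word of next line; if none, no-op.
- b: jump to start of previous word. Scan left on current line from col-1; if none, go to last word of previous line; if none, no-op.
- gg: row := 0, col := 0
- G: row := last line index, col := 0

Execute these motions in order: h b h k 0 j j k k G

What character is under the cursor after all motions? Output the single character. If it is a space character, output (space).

Answer: c

Derivation:
After 1 (h): row=0 col=0 char='m'
After 2 (b): row=0 col=0 char='m'
After 3 (h): row=0 col=0 char='m'
After 4 (k): row=0 col=0 char='m'
After 5 (0): row=0 col=0 char='m'
After 6 (j): row=1 col=0 char='r'
After 7 (j): row=2 col=0 char='c'
After 8 (k): row=1 col=0 char='r'
After 9 (k): row=0 col=0 char='m'
After 10 (G): row=2 col=0 char='c'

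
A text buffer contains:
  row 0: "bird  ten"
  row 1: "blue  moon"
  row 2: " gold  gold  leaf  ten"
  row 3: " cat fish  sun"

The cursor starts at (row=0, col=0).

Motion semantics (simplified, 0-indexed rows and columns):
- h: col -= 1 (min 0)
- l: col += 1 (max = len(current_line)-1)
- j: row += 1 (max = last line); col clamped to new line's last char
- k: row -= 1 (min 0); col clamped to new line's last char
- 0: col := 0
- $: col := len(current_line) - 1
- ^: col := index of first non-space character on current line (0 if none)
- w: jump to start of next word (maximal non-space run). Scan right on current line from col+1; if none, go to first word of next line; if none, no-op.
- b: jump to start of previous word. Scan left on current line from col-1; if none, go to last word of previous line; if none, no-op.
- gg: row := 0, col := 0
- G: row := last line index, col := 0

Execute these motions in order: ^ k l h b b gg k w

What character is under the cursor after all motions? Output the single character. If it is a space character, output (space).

Answer: t

Derivation:
After 1 (^): row=0 col=0 char='b'
After 2 (k): row=0 col=0 char='b'
After 3 (l): row=0 col=1 char='i'
After 4 (h): row=0 col=0 char='b'
After 5 (b): row=0 col=0 char='b'
After 6 (b): row=0 col=0 char='b'
After 7 (gg): row=0 col=0 char='b'
After 8 (k): row=0 col=0 char='b'
After 9 (w): row=0 col=6 char='t'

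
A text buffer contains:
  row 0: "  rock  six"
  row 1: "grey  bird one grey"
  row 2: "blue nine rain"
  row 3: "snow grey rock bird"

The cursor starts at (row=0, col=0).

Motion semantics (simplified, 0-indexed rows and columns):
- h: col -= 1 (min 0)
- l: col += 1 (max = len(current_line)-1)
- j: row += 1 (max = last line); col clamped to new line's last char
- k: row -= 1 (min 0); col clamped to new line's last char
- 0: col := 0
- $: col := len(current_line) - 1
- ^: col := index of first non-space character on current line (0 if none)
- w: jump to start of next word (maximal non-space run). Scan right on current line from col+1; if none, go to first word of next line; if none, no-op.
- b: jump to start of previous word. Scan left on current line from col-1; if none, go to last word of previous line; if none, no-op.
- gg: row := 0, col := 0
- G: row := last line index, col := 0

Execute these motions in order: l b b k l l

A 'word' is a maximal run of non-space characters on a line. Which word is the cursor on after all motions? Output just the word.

After 1 (l): row=0 col=1 char='_'
After 2 (b): row=0 col=1 char='_'
After 3 (b): row=0 col=1 char='_'
After 4 (k): row=0 col=1 char='_'
After 5 (l): row=0 col=2 char='r'
After 6 (l): row=0 col=3 char='o'

Answer: rock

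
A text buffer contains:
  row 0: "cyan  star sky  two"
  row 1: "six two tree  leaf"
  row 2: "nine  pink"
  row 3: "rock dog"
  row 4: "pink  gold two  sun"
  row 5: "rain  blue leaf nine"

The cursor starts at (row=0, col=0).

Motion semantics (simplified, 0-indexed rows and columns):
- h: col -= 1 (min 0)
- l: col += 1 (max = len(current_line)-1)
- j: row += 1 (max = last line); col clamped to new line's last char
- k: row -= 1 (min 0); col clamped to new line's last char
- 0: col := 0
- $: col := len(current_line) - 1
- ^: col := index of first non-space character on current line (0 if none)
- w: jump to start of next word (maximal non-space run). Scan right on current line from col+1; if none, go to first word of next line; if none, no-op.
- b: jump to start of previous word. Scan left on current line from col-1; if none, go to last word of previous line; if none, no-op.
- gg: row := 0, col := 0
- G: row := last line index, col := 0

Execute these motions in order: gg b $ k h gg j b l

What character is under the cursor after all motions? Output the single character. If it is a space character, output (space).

After 1 (gg): row=0 col=0 char='c'
After 2 (b): row=0 col=0 char='c'
After 3 ($): row=0 col=18 char='o'
After 4 (k): row=0 col=18 char='o'
After 5 (h): row=0 col=17 char='w'
After 6 (gg): row=0 col=0 char='c'
After 7 (j): row=1 col=0 char='s'
After 8 (b): row=0 col=16 char='t'
After 9 (l): row=0 col=17 char='w'

Answer: w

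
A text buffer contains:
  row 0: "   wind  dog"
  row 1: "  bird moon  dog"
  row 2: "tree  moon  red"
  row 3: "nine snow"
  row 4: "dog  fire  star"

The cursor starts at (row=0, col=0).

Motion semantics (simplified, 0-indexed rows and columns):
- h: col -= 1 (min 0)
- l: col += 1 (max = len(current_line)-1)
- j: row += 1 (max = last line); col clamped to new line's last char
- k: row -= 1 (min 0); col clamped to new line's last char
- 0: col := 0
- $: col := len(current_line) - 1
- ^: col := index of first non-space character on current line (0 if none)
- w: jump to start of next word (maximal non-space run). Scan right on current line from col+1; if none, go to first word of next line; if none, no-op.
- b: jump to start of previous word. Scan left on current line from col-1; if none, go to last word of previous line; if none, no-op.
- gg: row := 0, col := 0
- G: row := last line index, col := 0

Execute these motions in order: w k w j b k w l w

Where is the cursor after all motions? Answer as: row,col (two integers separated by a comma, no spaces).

Answer: 1,2

Derivation:
After 1 (w): row=0 col=3 char='w'
After 2 (k): row=0 col=3 char='w'
After 3 (w): row=0 col=9 char='d'
After 4 (j): row=1 col=9 char='o'
After 5 (b): row=1 col=7 char='m'
After 6 (k): row=0 col=7 char='_'
After 7 (w): row=0 col=9 char='d'
After 8 (l): row=0 col=10 char='o'
After 9 (w): row=1 col=2 char='b'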